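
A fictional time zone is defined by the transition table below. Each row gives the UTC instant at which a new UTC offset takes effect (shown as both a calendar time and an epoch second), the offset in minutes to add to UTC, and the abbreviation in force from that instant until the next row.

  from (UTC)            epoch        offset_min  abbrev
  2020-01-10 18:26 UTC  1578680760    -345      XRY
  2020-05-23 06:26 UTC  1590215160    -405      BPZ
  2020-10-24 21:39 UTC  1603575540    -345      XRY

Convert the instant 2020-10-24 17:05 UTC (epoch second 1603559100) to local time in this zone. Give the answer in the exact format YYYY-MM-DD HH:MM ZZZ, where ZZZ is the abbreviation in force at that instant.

Query: 2020-10-24 17:05 UTC
Rule 2/3 (BPZ, -06:45): 2020-05-23 06:26 UTC ≤ query < 2020-10-24 21:39 UTC
17·60 + 5 - 405 = 620 min
620 = 0·1440 + 620; 620 = 10·60 + 20 → 10:20, same day
→ 2020-10-24 10:20 BPZ

2020-10-24 10:20 BPZ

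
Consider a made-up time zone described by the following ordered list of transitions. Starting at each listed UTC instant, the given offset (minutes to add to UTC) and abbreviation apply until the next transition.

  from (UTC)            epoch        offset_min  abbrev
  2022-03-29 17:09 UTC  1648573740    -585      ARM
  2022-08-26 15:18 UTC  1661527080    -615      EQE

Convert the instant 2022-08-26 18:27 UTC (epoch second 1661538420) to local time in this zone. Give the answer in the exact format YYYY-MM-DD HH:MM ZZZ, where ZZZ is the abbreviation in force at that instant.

2022-08-26 08:12 EQE

Query: 2022-08-26 18:27 UTC
Rule 2/2 (EQE, -10:15): 2022-08-26 15:18 UTC ≤ query < +∞
18·60 + 27 - 615 = 492 min
492 = 0·1440 + 492; 492 = 8·60 + 12 → 08:12, same day
→ 2022-08-26 08:12 EQE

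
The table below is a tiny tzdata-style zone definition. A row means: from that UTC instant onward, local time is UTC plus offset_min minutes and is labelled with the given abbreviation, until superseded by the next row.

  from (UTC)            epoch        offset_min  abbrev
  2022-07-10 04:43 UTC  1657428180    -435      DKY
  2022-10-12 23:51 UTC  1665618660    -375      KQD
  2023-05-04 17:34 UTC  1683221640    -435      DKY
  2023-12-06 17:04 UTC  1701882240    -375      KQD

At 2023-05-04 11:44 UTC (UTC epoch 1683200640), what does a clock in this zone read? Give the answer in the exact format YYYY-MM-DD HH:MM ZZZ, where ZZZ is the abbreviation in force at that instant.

Query: 2023-05-04 11:44 UTC
Rule 2/4 (KQD, -06:15): 2022-10-12 23:51 UTC ≤ query < 2023-05-04 17:34 UTC
11·60 + 44 - 375 = 329 min
329 = 0·1440 + 329; 329 = 5·60 + 29 → 05:29, same day
→ 2023-05-04 05:29 KQD

2023-05-04 05:29 KQD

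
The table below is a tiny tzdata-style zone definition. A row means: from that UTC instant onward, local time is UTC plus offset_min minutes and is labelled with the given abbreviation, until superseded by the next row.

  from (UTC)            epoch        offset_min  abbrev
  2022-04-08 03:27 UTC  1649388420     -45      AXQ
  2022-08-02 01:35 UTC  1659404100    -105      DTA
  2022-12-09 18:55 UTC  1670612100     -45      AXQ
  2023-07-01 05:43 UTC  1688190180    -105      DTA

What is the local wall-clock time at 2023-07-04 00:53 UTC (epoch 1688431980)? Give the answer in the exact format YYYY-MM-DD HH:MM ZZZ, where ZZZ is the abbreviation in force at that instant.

2023-07-03 23:08 DTA

Query: 2023-07-04 00:53 UTC
Rule 4/4 (DTA, -01:45): 2023-07-01 05:43 UTC ≤ query < +∞
0·60 + 53 - 105 = -52 min
-52 = -1·1440 + 1388; 1388 = 23·60 + 8 → 23:08, 2023-07-04 - 1 day = 2023-07-03
→ 2023-07-03 23:08 DTA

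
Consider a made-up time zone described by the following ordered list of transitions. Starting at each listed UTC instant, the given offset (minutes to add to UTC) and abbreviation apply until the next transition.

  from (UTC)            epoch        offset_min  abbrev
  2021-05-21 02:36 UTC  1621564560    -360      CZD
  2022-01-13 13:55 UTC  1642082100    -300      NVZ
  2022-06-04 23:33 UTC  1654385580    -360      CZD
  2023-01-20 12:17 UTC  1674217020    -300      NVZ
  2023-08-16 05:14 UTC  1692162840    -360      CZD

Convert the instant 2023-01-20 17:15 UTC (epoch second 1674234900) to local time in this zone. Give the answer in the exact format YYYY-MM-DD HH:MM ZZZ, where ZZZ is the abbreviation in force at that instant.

2023-01-20 12:15 NVZ

Query: 2023-01-20 17:15 UTC
Rule 4/5 (NVZ, -05:00): 2023-01-20 12:17 UTC ≤ query < 2023-08-16 05:14 UTC
17·60 + 15 - 300 = 735 min
735 = 0·1440 + 735; 735 = 12·60 + 15 → 12:15, same day
→ 2023-01-20 12:15 NVZ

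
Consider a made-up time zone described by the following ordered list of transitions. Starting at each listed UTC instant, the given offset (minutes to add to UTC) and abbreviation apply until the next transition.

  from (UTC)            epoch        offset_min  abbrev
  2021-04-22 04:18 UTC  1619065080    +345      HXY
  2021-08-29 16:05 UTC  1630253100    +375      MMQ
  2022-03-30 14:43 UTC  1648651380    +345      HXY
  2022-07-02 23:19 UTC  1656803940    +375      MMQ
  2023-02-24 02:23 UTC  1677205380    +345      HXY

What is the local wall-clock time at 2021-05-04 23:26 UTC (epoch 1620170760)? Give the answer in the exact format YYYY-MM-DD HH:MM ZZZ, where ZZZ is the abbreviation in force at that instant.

2021-05-05 05:11 HXY

Query: 2021-05-04 23:26 UTC
Rule 1/5 (HXY, +05:45): 2021-04-22 04:18 UTC ≤ query < 2021-08-29 16:05 UTC
23·60 + 26 + 345 = 1751 min
1751 = 1·1440 + 311; 311 = 5·60 + 11 → 05:11, 2021-05-04 + 1 day = 2021-05-05
→ 2021-05-05 05:11 HXY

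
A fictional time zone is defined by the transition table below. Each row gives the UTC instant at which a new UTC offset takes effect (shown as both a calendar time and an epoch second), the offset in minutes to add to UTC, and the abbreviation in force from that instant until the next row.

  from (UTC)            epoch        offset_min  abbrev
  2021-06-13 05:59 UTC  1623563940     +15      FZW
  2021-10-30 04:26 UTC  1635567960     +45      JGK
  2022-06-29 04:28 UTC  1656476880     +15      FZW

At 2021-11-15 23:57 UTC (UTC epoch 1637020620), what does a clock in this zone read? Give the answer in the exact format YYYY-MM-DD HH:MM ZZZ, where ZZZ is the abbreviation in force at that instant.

2021-11-16 00:42 JGK

Query: 2021-11-15 23:57 UTC
Rule 2/3 (JGK, +00:45): 2021-10-30 04:26 UTC ≤ query < 2022-06-29 04:28 UTC
23·60 + 57 + 45 = 1482 min
1482 = 1·1440 + 42; 42 = 0·60 + 42 → 00:42, 2021-11-15 + 1 day = 2021-11-16
→ 2021-11-16 00:42 JGK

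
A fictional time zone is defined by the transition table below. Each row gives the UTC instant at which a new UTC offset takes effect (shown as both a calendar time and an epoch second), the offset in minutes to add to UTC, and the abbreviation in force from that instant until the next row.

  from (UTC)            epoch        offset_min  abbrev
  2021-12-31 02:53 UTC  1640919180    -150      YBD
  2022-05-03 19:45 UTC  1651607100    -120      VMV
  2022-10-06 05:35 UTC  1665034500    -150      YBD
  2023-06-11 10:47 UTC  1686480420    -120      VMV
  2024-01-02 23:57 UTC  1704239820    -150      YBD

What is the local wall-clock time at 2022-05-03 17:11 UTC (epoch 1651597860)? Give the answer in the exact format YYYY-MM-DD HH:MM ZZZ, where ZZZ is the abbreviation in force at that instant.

2022-05-03 14:41 YBD

Query: 2022-05-03 17:11 UTC
Rule 1/5 (YBD, -02:30): 2021-12-31 02:53 UTC ≤ query < 2022-05-03 19:45 UTC
17·60 + 11 - 150 = 881 min
881 = 0·1440 + 881; 881 = 14·60 + 41 → 14:41, same day
→ 2022-05-03 14:41 YBD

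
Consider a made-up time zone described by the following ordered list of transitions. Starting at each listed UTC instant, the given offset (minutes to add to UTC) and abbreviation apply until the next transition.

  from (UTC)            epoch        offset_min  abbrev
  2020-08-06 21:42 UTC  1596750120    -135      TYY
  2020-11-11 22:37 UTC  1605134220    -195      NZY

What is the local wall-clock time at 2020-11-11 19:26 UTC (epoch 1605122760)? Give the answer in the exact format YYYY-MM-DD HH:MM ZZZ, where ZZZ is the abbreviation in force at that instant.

2020-11-11 17:11 TYY

Query: 2020-11-11 19:26 UTC
Rule 1/2 (TYY, -02:15): 2020-08-06 21:42 UTC ≤ query < 2020-11-11 22:37 UTC
19·60 + 26 - 135 = 1031 min
1031 = 0·1440 + 1031; 1031 = 17·60 + 11 → 17:11, same day
→ 2020-11-11 17:11 TYY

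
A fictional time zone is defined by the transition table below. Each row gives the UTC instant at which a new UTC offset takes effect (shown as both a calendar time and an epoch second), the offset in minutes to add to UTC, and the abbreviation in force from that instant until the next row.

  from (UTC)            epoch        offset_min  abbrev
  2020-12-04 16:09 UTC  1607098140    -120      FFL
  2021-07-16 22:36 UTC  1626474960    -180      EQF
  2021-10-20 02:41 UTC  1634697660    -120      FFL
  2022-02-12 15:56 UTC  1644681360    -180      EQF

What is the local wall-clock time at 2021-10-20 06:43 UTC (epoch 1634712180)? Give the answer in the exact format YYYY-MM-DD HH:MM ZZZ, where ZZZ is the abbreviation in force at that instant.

2021-10-20 04:43 FFL

Query: 2021-10-20 06:43 UTC
Rule 3/4 (FFL, -02:00): 2021-10-20 02:41 UTC ≤ query < 2022-02-12 15:56 UTC
6·60 + 43 - 120 = 283 min
283 = 0·1440 + 283; 283 = 4·60 + 43 → 04:43, same day
→ 2021-10-20 04:43 FFL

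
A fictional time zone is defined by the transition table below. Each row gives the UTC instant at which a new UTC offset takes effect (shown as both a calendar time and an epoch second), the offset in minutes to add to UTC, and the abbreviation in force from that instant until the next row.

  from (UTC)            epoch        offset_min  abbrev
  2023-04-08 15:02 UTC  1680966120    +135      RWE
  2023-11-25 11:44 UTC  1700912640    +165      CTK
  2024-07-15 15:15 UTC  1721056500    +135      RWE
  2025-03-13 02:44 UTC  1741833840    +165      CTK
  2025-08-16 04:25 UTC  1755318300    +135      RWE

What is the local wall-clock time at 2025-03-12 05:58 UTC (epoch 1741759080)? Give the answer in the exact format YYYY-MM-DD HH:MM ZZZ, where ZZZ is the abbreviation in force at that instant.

Query: 2025-03-12 05:58 UTC
Rule 3/5 (RWE, +02:15): 2024-07-15 15:15 UTC ≤ query < 2025-03-13 02:44 UTC
5·60 + 58 + 135 = 493 min
493 = 0·1440 + 493; 493 = 8·60 + 13 → 08:13, same day
→ 2025-03-12 08:13 RWE

2025-03-12 08:13 RWE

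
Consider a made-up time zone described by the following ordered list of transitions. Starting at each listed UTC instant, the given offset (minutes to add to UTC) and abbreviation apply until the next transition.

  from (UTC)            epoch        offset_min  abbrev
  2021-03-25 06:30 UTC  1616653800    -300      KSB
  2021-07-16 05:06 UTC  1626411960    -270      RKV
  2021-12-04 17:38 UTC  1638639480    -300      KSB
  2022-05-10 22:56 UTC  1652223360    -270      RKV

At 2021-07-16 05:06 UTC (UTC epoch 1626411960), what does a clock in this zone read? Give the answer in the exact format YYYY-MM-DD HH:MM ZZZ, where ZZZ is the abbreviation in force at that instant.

Query: 2021-07-16 05:06 UTC
Rule 2/4 (RKV, -04:30): 2021-07-16 05:06 UTC ≤ query < 2021-12-04 17:38 UTC
5·60 + 6 - 270 = 36 min
36 = 0·1440 + 36; 36 = 0·60 + 36 → 00:36, same day
→ 2021-07-16 00:36 RKV

2021-07-16 00:36 RKV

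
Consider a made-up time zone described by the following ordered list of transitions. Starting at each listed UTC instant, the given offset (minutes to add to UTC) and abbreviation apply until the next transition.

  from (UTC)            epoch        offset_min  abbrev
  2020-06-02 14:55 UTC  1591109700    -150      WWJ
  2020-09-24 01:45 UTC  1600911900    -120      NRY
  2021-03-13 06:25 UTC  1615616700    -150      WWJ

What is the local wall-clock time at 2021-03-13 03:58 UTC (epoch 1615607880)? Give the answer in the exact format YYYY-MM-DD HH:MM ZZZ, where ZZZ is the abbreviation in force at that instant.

Query: 2021-03-13 03:58 UTC
Rule 2/3 (NRY, -02:00): 2020-09-24 01:45 UTC ≤ query < 2021-03-13 06:25 UTC
3·60 + 58 - 120 = 118 min
118 = 0·1440 + 118; 118 = 1·60 + 58 → 01:58, same day
→ 2021-03-13 01:58 NRY

2021-03-13 01:58 NRY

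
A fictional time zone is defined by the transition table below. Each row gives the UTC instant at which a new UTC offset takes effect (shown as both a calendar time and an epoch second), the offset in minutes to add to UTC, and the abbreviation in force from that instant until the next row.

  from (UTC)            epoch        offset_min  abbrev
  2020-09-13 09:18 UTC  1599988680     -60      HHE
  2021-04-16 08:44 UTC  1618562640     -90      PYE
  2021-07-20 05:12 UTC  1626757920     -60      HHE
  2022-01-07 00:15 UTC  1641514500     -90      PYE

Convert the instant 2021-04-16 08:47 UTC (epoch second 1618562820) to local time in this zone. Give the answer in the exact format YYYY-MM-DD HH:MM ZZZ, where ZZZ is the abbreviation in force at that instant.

Query: 2021-04-16 08:47 UTC
Rule 2/4 (PYE, -01:30): 2021-04-16 08:44 UTC ≤ query < 2021-07-20 05:12 UTC
8·60 + 47 - 90 = 437 min
437 = 0·1440 + 437; 437 = 7·60 + 17 → 07:17, same day
→ 2021-04-16 07:17 PYE

2021-04-16 07:17 PYE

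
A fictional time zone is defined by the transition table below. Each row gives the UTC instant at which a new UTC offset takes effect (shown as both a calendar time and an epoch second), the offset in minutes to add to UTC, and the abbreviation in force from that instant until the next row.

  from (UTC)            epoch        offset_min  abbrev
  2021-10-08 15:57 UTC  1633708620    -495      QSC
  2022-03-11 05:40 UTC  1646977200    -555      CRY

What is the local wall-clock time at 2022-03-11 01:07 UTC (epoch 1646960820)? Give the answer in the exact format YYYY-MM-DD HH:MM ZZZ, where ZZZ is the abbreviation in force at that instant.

2022-03-10 16:52 QSC

Query: 2022-03-11 01:07 UTC
Rule 1/2 (QSC, -08:15): 2021-10-08 15:57 UTC ≤ query < 2022-03-11 05:40 UTC
1·60 + 7 - 495 = -428 min
-428 = -1·1440 + 1012; 1012 = 16·60 + 52 → 16:52, 2022-03-11 - 1 day = 2022-03-10
→ 2022-03-10 16:52 QSC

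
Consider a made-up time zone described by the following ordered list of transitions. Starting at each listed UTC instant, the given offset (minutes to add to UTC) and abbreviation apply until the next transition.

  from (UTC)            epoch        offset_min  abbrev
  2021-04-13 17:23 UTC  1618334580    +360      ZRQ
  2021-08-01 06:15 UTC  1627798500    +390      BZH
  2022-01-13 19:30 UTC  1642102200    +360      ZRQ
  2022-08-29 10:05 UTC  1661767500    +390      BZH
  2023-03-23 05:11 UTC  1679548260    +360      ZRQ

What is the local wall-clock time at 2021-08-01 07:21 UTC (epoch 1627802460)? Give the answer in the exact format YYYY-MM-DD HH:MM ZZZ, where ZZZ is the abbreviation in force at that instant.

Query: 2021-08-01 07:21 UTC
Rule 2/5 (BZH, +06:30): 2021-08-01 06:15 UTC ≤ query < 2022-01-13 19:30 UTC
7·60 + 21 + 390 = 831 min
831 = 0·1440 + 831; 831 = 13·60 + 51 → 13:51, same day
→ 2021-08-01 13:51 BZH

2021-08-01 13:51 BZH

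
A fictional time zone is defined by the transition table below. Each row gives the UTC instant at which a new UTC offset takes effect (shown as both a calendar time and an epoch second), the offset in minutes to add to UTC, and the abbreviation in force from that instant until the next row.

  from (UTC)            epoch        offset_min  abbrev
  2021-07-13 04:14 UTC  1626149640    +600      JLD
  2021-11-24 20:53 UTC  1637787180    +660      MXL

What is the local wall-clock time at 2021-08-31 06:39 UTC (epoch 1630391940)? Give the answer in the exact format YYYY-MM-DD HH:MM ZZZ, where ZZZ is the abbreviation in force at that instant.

2021-08-31 16:39 JLD

Query: 2021-08-31 06:39 UTC
Rule 1/2 (JLD, +10:00): 2021-07-13 04:14 UTC ≤ query < 2021-11-24 20:53 UTC
6·60 + 39 + 600 = 999 min
999 = 0·1440 + 999; 999 = 16·60 + 39 → 16:39, same day
→ 2021-08-31 16:39 JLD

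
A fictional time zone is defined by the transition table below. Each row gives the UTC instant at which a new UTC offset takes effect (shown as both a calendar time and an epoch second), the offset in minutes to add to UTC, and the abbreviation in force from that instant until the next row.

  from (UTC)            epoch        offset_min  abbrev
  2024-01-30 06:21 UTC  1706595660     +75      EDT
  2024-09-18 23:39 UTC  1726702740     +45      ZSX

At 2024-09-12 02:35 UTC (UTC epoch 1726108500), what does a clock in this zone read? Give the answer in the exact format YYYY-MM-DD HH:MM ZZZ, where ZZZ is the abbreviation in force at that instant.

2024-09-12 03:50 EDT

Query: 2024-09-12 02:35 UTC
Rule 1/2 (EDT, +01:15): 2024-01-30 06:21 UTC ≤ query < 2024-09-18 23:39 UTC
2·60 + 35 + 75 = 230 min
230 = 0·1440 + 230; 230 = 3·60 + 50 → 03:50, same day
→ 2024-09-12 03:50 EDT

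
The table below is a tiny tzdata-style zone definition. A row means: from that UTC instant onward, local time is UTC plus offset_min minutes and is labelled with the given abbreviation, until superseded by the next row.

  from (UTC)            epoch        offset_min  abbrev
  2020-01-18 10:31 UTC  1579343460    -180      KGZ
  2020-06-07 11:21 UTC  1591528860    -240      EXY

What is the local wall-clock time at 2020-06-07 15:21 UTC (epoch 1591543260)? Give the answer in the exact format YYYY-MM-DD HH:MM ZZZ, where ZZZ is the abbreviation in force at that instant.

Query: 2020-06-07 15:21 UTC
Rule 2/2 (EXY, -04:00): 2020-06-07 11:21 UTC ≤ query < +∞
15·60 + 21 - 240 = 681 min
681 = 0·1440 + 681; 681 = 11·60 + 21 → 11:21, same day
→ 2020-06-07 11:21 EXY

2020-06-07 11:21 EXY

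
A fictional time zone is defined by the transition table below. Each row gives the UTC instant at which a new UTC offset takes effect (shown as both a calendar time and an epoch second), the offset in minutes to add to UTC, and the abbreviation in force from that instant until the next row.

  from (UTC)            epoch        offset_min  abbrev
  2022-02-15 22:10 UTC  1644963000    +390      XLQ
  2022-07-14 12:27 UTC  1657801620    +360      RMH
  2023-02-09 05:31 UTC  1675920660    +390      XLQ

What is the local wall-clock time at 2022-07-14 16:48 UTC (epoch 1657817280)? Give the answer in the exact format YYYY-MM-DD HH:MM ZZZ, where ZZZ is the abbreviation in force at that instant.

2022-07-14 22:48 RMH

Query: 2022-07-14 16:48 UTC
Rule 2/3 (RMH, +06:00): 2022-07-14 12:27 UTC ≤ query < 2023-02-09 05:31 UTC
16·60 + 48 + 360 = 1368 min
1368 = 0·1440 + 1368; 1368 = 22·60 + 48 → 22:48, same day
→ 2022-07-14 22:48 RMH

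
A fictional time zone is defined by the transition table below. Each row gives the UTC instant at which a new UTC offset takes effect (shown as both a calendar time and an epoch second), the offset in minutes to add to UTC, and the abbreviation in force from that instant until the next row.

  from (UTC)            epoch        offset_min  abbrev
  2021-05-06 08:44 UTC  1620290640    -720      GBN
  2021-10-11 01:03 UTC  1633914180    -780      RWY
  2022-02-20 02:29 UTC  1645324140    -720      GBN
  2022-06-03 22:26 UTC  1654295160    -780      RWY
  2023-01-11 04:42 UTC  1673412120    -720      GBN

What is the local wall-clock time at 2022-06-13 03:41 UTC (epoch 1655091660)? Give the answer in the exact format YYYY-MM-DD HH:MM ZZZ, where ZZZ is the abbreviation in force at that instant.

2022-06-12 14:41 RWY

Query: 2022-06-13 03:41 UTC
Rule 4/5 (RWY, -13:00): 2022-06-03 22:26 UTC ≤ query < 2023-01-11 04:42 UTC
3·60 + 41 - 780 = -559 min
-559 = -1·1440 + 881; 881 = 14·60 + 41 → 14:41, 2022-06-13 - 1 day = 2022-06-12
→ 2022-06-12 14:41 RWY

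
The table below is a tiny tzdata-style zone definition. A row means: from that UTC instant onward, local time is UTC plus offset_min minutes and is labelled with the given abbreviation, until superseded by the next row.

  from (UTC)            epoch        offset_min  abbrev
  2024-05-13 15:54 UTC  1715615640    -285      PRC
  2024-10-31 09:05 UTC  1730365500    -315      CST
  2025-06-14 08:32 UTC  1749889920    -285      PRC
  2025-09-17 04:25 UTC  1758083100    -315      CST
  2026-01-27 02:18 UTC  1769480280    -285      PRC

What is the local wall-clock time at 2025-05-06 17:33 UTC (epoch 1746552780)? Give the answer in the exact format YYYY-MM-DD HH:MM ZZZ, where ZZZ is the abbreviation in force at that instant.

Query: 2025-05-06 17:33 UTC
Rule 2/5 (CST, -05:15): 2024-10-31 09:05 UTC ≤ query < 2025-06-14 08:32 UTC
17·60 + 33 - 315 = 738 min
738 = 0·1440 + 738; 738 = 12·60 + 18 → 12:18, same day
→ 2025-05-06 12:18 CST

2025-05-06 12:18 CST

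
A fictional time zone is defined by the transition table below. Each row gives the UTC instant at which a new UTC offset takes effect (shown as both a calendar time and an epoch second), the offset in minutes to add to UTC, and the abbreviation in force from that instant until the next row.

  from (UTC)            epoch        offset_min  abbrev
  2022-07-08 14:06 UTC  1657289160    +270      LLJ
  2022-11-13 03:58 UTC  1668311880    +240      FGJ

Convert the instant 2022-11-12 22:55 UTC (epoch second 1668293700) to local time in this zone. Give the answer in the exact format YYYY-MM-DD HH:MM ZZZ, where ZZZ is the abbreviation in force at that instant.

Query: 2022-11-12 22:55 UTC
Rule 1/2 (LLJ, +04:30): 2022-07-08 14:06 UTC ≤ query < 2022-11-13 03:58 UTC
22·60 + 55 + 270 = 1645 min
1645 = 1·1440 + 205; 205 = 3·60 + 25 → 03:25, 2022-11-12 + 1 day = 2022-11-13
→ 2022-11-13 03:25 LLJ

2022-11-13 03:25 LLJ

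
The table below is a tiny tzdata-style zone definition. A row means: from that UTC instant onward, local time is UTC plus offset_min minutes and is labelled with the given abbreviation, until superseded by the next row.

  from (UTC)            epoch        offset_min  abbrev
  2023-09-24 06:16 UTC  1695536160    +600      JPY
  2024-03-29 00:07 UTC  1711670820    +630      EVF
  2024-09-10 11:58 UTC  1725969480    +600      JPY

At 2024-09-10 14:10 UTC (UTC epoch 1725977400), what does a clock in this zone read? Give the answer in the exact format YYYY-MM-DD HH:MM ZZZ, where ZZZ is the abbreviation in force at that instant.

2024-09-11 00:10 JPY

Query: 2024-09-10 14:10 UTC
Rule 3/3 (JPY, +10:00): 2024-09-10 11:58 UTC ≤ query < +∞
14·60 + 10 + 600 = 1450 min
1450 = 1·1440 + 10; 10 = 0·60 + 10 → 00:10, 2024-09-10 + 1 day = 2024-09-11
→ 2024-09-11 00:10 JPY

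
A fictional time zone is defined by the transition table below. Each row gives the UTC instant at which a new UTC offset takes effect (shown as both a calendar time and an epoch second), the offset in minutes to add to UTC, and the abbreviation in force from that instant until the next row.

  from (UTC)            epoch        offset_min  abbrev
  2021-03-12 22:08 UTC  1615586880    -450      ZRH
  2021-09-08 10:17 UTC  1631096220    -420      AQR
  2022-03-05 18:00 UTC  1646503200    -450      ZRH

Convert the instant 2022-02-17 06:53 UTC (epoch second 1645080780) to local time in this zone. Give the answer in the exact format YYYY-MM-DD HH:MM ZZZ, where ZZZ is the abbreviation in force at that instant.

Query: 2022-02-17 06:53 UTC
Rule 2/3 (AQR, -07:00): 2021-09-08 10:17 UTC ≤ query < 2022-03-05 18:00 UTC
6·60 + 53 - 420 = -7 min
-7 = -1·1440 + 1433; 1433 = 23·60 + 53 → 23:53, 2022-02-17 - 1 day = 2022-02-16
→ 2022-02-16 23:53 AQR

2022-02-16 23:53 AQR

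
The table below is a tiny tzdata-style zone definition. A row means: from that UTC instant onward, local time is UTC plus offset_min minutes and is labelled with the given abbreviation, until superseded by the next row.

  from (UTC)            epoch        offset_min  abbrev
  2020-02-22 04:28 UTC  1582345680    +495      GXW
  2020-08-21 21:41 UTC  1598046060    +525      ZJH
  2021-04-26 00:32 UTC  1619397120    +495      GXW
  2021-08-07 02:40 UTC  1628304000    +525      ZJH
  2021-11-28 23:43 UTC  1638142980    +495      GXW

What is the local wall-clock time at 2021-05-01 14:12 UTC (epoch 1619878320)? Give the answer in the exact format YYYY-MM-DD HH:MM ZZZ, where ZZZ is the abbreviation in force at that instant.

Query: 2021-05-01 14:12 UTC
Rule 3/5 (GXW, +08:15): 2021-04-26 00:32 UTC ≤ query < 2021-08-07 02:40 UTC
14·60 + 12 + 495 = 1347 min
1347 = 0·1440 + 1347; 1347 = 22·60 + 27 → 22:27, same day
→ 2021-05-01 22:27 GXW

2021-05-01 22:27 GXW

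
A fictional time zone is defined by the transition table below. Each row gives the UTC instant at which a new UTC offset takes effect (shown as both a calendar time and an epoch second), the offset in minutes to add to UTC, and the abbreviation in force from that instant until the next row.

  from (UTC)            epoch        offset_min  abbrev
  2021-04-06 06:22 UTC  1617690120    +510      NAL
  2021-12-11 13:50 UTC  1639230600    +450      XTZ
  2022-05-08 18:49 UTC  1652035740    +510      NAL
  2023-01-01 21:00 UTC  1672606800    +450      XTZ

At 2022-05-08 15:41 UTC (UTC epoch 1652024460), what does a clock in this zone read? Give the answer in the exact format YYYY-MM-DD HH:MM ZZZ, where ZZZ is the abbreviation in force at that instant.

Query: 2022-05-08 15:41 UTC
Rule 2/4 (XTZ, +07:30): 2021-12-11 13:50 UTC ≤ query < 2022-05-08 18:49 UTC
15·60 + 41 + 450 = 1391 min
1391 = 0·1440 + 1391; 1391 = 23·60 + 11 → 23:11, same day
→ 2022-05-08 23:11 XTZ

2022-05-08 23:11 XTZ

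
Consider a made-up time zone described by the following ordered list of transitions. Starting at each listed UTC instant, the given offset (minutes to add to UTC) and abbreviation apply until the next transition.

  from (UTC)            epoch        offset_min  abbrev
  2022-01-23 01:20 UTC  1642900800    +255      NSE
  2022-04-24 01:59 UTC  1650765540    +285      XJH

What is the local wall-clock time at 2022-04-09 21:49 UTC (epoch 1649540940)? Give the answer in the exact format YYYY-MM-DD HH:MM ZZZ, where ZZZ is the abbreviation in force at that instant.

2022-04-10 02:04 NSE

Query: 2022-04-09 21:49 UTC
Rule 1/2 (NSE, +04:15): 2022-01-23 01:20 UTC ≤ query < 2022-04-24 01:59 UTC
21·60 + 49 + 255 = 1564 min
1564 = 1·1440 + 124; 124 = 2·60 + 4 → 02:04, 2022-04-09 + 1 day = 2022-04-10
→ 2022-04-10 02:04 NSE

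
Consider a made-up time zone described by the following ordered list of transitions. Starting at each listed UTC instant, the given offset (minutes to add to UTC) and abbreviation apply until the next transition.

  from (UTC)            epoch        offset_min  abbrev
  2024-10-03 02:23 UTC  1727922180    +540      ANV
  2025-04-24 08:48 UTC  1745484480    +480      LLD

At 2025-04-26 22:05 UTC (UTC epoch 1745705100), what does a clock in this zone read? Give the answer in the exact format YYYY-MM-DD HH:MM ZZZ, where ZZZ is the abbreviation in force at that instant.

Query: 2025-04-26 22:05 UTC
Rule 2/2 (LLD, +08:00): 2025-04-24 08:48 UTC ≤ query < +∞
22·60 + 5 + 480 = 1805 min
1805 = 1·1440 + 365; 365 = 6·60 + 5 → 06:05, 2025-04-26 + 1 day = 2025-04-27
→ 2025-04-27 06:05 LLD

2025-04-27 06:05 LLD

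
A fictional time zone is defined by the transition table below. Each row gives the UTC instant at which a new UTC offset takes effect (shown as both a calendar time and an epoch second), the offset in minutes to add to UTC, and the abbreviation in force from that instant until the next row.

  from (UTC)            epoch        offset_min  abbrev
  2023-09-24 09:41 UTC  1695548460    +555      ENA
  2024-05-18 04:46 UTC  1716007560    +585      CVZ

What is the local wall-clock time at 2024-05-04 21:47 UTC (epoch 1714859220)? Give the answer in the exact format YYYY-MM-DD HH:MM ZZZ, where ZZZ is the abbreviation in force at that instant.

2024-05-05 07:02 ENA

Query: 2024-05-04 21:47 UTC
Rule 1/2 (ENA, +09:15): 2023-09-24 09:41 UTC ≤ query < 2024-05-18 04:46 UTC
21·60 + 47 + 555 = 1862 min
1862 = 1·1440 + 422; 422 = 7·60 + 2 → 07:02, 2024-05-04 + 1 day = 2024-05-05
→ 2024-05-05 07:02 ENA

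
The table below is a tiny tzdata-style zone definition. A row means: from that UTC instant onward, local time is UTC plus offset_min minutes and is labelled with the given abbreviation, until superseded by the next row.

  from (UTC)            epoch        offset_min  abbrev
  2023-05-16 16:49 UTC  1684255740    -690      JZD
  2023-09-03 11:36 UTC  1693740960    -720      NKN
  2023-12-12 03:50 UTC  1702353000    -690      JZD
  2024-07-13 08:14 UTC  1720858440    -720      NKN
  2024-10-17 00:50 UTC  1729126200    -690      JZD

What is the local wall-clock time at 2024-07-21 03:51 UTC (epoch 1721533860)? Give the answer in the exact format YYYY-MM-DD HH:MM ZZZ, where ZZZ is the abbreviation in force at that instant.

Query: 2024-07-21 03:51 UTC
Rule 4/5 (NKN, -12:00): 2024-07-13 08:14 UTC ≤ query < 2024-10-17 00:50 UTC
3·60 + 51 - 720 = -489 min
-489 = -1·1440 + 951; 951 = 15·60 + 51 → 15:51, 2024-07-21 - 1 day = 2024-07-20
→ 2024-07-20 15:51 NKN

2024-07-20 15:51 NKN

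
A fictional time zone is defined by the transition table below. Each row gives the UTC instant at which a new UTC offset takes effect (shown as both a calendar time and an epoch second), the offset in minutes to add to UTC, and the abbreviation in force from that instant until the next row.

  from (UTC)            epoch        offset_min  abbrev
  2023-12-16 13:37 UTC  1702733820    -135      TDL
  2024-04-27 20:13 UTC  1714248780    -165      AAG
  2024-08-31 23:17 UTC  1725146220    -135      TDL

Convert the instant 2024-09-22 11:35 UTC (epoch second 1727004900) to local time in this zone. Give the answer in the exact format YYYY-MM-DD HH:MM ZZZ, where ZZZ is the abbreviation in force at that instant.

Query: 2024-09-22 11:35 UTC
Rule 3/3 (TDL, -02:15): 2024-08-31 23:17 UTC ≤ query < +∞
11·60 + 35 - 135 = 560 min
560 = 0·1440 + 560; 560 = 9·60 + 20 → 09:20, same day
→ 2024-09-22 09:20 TDL

2024-09-22 09:20 TDL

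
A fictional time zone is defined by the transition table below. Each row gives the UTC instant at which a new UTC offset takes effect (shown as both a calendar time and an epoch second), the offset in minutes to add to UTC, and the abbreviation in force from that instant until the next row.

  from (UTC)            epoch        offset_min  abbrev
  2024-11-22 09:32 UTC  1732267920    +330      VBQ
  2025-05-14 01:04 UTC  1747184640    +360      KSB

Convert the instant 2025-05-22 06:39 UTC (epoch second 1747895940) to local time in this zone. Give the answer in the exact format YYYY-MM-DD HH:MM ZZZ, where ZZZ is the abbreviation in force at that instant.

Query: 2025-05-22 06:39 UTC
Rule 2/2 (KSB, +06:00): 2025-05-14 01:04 UTC ≤ query < +∞
6·60 + 39 + 360 = 759 min
759 = 0·1440 + 759; 759 = 12·60 + 39 → 12:39, same day
→ 2025-05-22 12:39 KSB

2025-05-22 12:39 KSB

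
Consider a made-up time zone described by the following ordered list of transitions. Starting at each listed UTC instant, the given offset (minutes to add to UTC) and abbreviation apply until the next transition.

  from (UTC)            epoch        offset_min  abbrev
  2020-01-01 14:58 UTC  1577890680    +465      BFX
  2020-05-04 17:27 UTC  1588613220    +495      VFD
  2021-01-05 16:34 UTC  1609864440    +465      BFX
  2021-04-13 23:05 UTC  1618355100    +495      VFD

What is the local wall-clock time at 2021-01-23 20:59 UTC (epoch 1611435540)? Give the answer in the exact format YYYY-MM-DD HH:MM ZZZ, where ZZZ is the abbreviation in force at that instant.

2021-01-24 04:44 BFX

Query: 2021-01-23 20:59 UTC
Rule 3/4 (BFX, +07:45): 2021-01-05 16:34 UTC ≤ query < 2021-04-13 23:05 UTC
20·60 + 59 + 465 = 1724 min
1724 = 1·1440 + 284; 284 = 4·60 + 44 → 04:44, 2021-01-23 + 1 day = 2021-01-24
→ 2021-01-24 04:44 BFX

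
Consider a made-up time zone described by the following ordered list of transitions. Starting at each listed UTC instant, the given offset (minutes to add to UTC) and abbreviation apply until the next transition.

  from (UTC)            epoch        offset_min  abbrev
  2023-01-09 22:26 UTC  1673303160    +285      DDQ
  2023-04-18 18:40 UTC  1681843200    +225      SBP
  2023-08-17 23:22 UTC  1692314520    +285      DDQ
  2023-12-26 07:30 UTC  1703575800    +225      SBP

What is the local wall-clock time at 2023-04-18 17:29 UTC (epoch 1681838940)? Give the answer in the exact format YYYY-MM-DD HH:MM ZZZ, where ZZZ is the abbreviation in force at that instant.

Query: 2023-04-18 17:29 UTC
Rule 1/4 (DDQ, +04:45): 2023-01-09 22:26 UTC ≤ query < 2023-04-18 18:40 UTC
17·60 + 29 + 285 = 1334 min
1334 = 0·1440 + 1334; 1334 = 22·60 + 14 → 22:14, same day
→ 2023-04-18 22:14 DDQ

2023-04-18 22:14 DDQ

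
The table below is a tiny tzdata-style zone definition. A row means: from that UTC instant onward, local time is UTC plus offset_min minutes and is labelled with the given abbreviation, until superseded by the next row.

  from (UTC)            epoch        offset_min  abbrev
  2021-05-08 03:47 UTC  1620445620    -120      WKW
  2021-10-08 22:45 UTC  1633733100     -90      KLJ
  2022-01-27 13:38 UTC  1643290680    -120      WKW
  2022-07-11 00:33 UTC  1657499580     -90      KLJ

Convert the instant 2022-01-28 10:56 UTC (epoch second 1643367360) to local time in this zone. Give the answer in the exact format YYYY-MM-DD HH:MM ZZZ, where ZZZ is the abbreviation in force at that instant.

2022-01-28 08:56 WKW

Query: 2022-01-28 10:56 UTC
Rule 3/4 (WKW, -02:00): 2022-01-27 13:38 UTC ≤ query < 2022-07-11 00:33 UTC
10·60 + 56 - 120 = 536 min
536 = 0·1440 + 536; 536 = 8·60 + 56 → 08:56, same day
→ 2022-01-28 08:56 WKW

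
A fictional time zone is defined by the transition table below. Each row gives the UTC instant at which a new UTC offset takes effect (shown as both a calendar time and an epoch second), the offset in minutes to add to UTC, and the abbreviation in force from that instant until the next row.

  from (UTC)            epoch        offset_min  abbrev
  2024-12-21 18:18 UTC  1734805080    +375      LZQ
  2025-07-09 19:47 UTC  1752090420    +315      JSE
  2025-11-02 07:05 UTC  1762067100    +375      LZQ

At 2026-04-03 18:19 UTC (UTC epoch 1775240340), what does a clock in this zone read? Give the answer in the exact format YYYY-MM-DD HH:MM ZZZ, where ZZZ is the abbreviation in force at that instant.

Query: 2026-04-03 18:19 UTC
Rule 3/3 (LZQ, +06:15): 2025-11-02 07:05 UTC ≤ query < +∞
18·60 + 19 + 375 = 1474 min
1474 = 1·1440 + 34; 34 = 0·60 + 34 → 00:34, 2026-04-03 + 1 day = 2026-04-04
→ 2026-04-04 00:34 LZQ

2026-04-04 00:34 LZQ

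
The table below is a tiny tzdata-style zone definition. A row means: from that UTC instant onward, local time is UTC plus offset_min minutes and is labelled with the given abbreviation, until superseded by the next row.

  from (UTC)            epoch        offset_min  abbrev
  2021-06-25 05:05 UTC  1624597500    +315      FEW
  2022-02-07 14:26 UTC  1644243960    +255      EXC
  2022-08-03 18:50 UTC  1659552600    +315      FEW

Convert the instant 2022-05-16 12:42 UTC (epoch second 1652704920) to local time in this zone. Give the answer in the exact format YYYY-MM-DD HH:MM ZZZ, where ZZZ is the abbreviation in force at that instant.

2022-05-16 16:57 EXC

Query: 2022-05-16 12:42 UTC
Rule 2/3 (EXC, +04:15): 2022-02-07 14:26 UTC ≤ query < 2022-08-03 18:50 UTC
12·60 + 42 + 255 = 1017 min
1017 = 0·1440 + 1017; 1017 = 16·60 + 57 → 16:57, same day
→ 2022-05-16 16:57 EXC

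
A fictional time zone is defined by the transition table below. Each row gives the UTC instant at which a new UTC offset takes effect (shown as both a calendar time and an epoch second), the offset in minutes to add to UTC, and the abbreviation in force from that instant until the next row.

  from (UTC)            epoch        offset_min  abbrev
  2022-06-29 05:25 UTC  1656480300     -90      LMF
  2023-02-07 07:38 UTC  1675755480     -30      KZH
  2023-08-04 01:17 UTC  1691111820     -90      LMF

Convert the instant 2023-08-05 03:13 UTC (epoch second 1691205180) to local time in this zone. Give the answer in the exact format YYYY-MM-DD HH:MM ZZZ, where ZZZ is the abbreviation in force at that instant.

2023-08-05 01:43 LMF

Query: 2023-08-05 03:13 UTC
Rule 3/3 (LMF, -01:30): 2023-08-04 01:17 UTC ≤ query < +∞
3·60 + 13 - 90 = 103 min
103 = 0·1440 + 103; 103 = 1·60 + 43 → 01:43, same day
→ 2023-08-05 01:43 LMF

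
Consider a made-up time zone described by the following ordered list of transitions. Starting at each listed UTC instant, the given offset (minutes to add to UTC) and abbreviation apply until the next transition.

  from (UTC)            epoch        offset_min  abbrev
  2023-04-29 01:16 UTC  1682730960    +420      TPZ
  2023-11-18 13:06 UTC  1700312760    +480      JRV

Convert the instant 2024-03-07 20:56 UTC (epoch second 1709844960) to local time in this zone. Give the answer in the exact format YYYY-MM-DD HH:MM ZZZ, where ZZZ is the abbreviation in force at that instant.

Query: 2024-03-07 20:56 UTC
Rule 2/2 (JRV, +08:00): 2023-11-18 13:06 UTC ≤ query < +∞
20·60 + 56 + 480 = 1736 min
1736 = 1·1440 + 296; 296 = 4·60 + 56 → 04:56, 2024-03-07 + 1 day = 2024-03-08
→ 2024-03-08 04:56 JRV

2024-03-08 04:56 JRV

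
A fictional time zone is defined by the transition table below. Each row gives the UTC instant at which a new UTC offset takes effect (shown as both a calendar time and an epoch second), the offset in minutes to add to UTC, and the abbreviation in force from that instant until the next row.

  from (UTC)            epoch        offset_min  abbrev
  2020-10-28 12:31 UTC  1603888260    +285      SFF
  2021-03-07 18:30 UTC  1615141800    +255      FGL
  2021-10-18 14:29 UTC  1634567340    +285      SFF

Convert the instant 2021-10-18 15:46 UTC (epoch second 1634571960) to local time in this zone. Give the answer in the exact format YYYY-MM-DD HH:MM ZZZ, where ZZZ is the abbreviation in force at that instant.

Query: 2021-10-18 15:46 UTC
Rule 3/3 (SFF, +04:45): 2021-10-18 14:29 UTC ≤ query < +∞
15·60 + 46 + 285 = 1231 min
1231 = 0·1440 + 1231; 1231 = 20·60 + 31 → 20:31, same day
→ 2021-10-18 20:31 SFF

2021-10-18 20:31 SFF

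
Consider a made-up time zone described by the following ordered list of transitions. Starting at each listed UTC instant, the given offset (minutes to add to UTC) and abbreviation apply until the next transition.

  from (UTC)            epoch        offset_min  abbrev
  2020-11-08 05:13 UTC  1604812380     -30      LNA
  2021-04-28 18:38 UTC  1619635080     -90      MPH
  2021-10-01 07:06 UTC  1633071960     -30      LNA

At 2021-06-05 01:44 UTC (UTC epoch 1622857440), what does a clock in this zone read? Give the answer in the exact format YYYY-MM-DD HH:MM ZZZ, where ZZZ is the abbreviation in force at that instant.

Query: 2021-06-05 01:44 UTC
Rule 2/3 (MPH, -01:30): 2021-04-28 18:38 UTC ≤ query < 2021-10-01 07:06 UTC
1·60 + 44 - 90 = 14 min
14 = 0·1440 + 14; 14 = 0·60 + 14 → 00:14, same day
→ 2021-06-05 00:14 MPH

2021-06-05 00:14 MPH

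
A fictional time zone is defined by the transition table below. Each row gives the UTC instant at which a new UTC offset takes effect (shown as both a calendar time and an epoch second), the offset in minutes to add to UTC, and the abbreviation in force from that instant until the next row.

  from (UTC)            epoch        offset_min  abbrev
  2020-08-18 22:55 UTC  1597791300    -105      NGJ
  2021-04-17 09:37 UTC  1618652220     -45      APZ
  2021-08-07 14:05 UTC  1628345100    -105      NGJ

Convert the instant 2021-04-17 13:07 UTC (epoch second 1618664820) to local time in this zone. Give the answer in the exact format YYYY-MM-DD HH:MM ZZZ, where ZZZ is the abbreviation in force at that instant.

2021-04-17 12:22 APZ

Query: 2021-04-17 13:07 UTC
Rule 2/3 (APZ, -00:45): 2021-04-17 09:37 UTC ≤ query < 2021-08-07 14:05 UTC
13·60 + 7 - 45 = 742 min
742 = 0·1440 + 742; 742 = 12·60 + 22 → 12:22, same day
→ 2021-04-17 12:22 APZ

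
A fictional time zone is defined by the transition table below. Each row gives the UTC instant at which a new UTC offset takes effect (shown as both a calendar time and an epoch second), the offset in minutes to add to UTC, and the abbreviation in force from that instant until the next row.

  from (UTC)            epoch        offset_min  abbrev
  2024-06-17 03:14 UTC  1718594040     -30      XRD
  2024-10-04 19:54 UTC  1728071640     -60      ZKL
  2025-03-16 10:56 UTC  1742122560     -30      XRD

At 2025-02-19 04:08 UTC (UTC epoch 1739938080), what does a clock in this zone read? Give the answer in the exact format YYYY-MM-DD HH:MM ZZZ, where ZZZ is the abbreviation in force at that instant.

2025-02-19 03:08 ZKL

Query: 2025-02-19 04:08 UTC
Rule 2/3 (ZKL, -01:00): 2024-10-04 19:54 UTC ≤ query < 2025-03-16 10:56 UTC
4·60 + 8 - 60 = 188 min
188 = 0·1440 + 188; 188 = 3·60 + 8 → 03:08, same day
→ 2025-02-19 03:08 ZKL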